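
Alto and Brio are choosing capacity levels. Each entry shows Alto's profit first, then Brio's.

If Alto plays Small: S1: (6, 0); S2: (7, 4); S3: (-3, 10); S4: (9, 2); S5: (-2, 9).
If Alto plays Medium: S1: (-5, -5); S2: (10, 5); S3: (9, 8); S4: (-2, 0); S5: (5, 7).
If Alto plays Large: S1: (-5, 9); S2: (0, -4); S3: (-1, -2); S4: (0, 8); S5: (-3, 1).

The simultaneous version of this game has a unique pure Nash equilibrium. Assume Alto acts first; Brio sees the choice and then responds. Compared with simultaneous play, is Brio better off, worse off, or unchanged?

unchanged

Backward induction with Alto moving first.
- Small: BR = S3, leader payoff -3.
- Medium: BR = S3, leader payoff 9.
- Large: BR = S1, leader payoff -5.
Among -3, 9, -5, the best is 9 at Medium. Subgame-perfect outcome: (Medium, S3) with payoffs (9, 8).
For the simultaneous game, intersect best replies.
Alto's best replies: S1→Small; S2→Medium; S3→Medium; S4→Small; S5→Medium.
Brio's best replies: Small→S3; Medium→S3; Large→S1.
Only (Medium, S3) has each player best-responding; Nash payoffs (9, 8).
Brio earns 8 sequentially versus 8 at the Nash outcome: unchanged.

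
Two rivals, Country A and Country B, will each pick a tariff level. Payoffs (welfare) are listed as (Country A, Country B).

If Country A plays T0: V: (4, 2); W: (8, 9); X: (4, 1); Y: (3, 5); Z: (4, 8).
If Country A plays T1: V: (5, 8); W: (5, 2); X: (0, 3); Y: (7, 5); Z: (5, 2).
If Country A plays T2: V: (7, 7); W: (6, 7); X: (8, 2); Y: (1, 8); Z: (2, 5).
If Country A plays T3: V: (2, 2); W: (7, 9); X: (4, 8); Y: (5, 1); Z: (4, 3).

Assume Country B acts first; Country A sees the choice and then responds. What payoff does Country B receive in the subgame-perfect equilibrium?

Country A best-responds to each possible Country B move:
- V → Country A plays T2 (best of 4, 5, 7, 2); Country B gets 7.
- W → Country A plays T0 (best of 8, 5, 6, 7); Country B gets 9.
- X → Country A plays T2 (best of 4, 0, 8, 4); Country B gets 2.
- Y → Country A plays T1 (best of 3, 7, 1, 5); Country B gets 5.
- Z → Country A plays T1 (best of 4, 5, 2, 4); Country B gets 2.
Country B's induced payoffs are 7, 9, 2, 5, 2, so Country B commits to W. Subgame-perfect outcome: (T0, W) with payoffs (8, 9).

9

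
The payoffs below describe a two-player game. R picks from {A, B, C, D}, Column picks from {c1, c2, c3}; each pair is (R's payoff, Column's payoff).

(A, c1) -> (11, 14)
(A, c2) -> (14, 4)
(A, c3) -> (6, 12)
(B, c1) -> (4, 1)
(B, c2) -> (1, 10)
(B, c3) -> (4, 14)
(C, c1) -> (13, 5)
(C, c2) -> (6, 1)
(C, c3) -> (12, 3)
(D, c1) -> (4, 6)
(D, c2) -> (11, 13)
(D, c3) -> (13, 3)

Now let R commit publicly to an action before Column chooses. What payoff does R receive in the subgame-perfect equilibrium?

13

Column best-responds to each possible R move:
- A: BR = c1, leader payoff 11.
- B: BR = c3, leader payoff 4.
- C: BR = c1, leader payoff 13.
- D: BR = c2, leader payoff 11.
Among 11, 4, 13, 11, the best is 13 at C. Subgame-perfect outcome: (C, c1) with payoffs (13, 5).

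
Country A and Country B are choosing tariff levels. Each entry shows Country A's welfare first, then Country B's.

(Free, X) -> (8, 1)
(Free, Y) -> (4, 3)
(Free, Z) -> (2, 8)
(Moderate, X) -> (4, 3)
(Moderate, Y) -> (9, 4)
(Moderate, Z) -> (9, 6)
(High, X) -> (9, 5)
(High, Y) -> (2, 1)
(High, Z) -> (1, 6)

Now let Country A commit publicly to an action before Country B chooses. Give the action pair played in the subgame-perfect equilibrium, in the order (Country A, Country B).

Solve by backward induction (Country A leads).
- Free: Country B compares 1, 3, 8 and picks Z; Country A would get 2.
- Moderate: Country B compares 3, 4, 6 and picks Z; Country A would get 9.
- High: Country B compares 5, 1, 6 and picks Z; Country A would get 1.
Maximizing over 2, 9, 1, Country A chooses Moderate. Subgame-perfect outcome: (Moderate, Z) with payoffs (9, 6).

(Moderate, Z)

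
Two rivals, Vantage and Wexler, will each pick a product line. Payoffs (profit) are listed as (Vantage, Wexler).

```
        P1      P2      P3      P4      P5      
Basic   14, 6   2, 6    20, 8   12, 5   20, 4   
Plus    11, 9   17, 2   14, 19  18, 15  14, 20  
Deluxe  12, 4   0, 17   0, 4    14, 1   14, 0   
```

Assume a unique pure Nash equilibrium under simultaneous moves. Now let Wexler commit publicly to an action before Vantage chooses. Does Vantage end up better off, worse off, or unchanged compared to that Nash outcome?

Solve by backward induction (Wexler leads).
- P1: Vantage compares 14, 11, 12 and picks Basic; Wexler would get 6.
- P2: Vantage compares 2, 17, 0 and picks Plus; Wexler would get 2.
- P3: Vantage compares 20, 14, 0 and picks Basic; Wexler would get 8.
- P4: Vantage compares 12, 18, 14 and picks Plus; Wexler would get 15.
- P5: Vantage compares 20, 14, 14 and picks Basic; Wexler would get 4.
Maximizing over 6, 2, 8, 15, 4, Wexler chooses P4. Subgame-perfect outcome: (Plus, P4) with payoffs (18, 15).
For the simultaneous game, intersect best replies.
Vantage's best replies: P1→Basic; P2→Plus; P3→Basic; P4→Plus; P5→Basic.
Wexler's best replies: Basic→P3; Plus→P5; Deluxe→P2.
The unique mutual best reply is (Basic, P3), giving (20, 8).
Vantage earns 18 sequentially versus 20 at the Nash outcome: worse off.

worse off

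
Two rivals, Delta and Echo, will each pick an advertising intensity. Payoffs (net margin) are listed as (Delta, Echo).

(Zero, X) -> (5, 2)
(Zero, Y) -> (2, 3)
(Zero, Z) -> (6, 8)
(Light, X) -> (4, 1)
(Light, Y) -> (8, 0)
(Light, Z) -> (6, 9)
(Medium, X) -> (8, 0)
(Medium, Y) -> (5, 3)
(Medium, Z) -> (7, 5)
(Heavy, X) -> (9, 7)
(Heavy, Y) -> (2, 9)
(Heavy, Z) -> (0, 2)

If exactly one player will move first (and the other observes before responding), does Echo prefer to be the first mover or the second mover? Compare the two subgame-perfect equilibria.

first

If Delta leads: Echo's best replies are Zero→Z, Light→Z, Medium→Z, Heavy→Y; Delta's induced payoffs 6, 6, 7, 2; outcome (Medium, Z), payoffs (7, 5).
If Echo leads: Delta's best replies are X→Heavy, Y→Light, Z→Medium; Echo's induced payoffs 7, 0, 5; outcome (Heavy, X), payoffs (9, 7).
Echo gets 7 moving first and 5 moving second, so Echo prefers to move first.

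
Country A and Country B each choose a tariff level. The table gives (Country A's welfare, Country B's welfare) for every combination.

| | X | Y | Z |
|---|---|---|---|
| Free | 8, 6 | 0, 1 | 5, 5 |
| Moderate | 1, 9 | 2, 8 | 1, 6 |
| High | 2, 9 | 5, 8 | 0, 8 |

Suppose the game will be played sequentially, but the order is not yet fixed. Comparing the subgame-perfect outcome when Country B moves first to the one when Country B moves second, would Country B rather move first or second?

If Country A leads: Country B's best replies are Free→X, Moderate→X, High→X; Country A's induced payoffs 8, 1, 2; outcome (Free, X), payoffs (8, 6).
If Country B leads: Country A's best replies are X→Free, Y→High, Z→Free; Country B's induced payoffs 6, 8, 5; outcome (High, Y), payoffs (5, 8).
Country B gets 8 moving first and 6 moving second, so Country B prefers to move first.

first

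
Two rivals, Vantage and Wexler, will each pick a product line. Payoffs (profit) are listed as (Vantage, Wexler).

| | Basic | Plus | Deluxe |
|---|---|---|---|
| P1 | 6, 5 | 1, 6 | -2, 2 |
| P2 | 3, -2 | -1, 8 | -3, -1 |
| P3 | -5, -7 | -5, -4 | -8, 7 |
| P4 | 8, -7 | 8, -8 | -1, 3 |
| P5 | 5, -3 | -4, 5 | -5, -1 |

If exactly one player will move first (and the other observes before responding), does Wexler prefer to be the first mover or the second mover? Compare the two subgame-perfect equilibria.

If Vantage leads: Wexler's best replies are P1→Plus, P2→Plus, P3→Deluxe, P4→Deluxe, P5→Plus; Vantage's induced payoffs 1, -1, -8, -1, -4; outcome (P1, Plus), payoffs (1, 6).
If Wexler leads: Vantage's best replies are Basic→P4, Plus→P4, Deluxe→P4; Wexler's induced payoffs -7, -8, 3; outcome (P4, Deluxe), payoffs (-1, 3).
Wexler gets 3 moving first and 6 moving second, so Wexler prefers to move second.

second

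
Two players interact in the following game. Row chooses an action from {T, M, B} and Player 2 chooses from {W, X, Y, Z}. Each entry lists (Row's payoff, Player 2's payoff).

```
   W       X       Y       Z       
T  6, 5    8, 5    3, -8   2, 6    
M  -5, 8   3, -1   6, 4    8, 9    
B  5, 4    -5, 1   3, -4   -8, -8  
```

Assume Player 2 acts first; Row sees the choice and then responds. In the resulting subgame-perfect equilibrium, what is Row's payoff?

Backward induction with Player 2 moving first.
- W: Row compares 6, -5, 5 and picks T; Player 2 would get 5.
- X: Row compares 8, 3, -5 and picks T; Player 2 would get 5.
- Y: Row compares 3, 6, 3 and picks M; Player 2 would get 4.
- Z: Row compares 2, 8, -8 and picks M; Player 2 would get 9.
Player 2's induced payoffs are 5, 5, 4, 9, so Player 2 commits to Z. Subgame-perfect outcome: (M, Z) with payoffs (8, 9).

8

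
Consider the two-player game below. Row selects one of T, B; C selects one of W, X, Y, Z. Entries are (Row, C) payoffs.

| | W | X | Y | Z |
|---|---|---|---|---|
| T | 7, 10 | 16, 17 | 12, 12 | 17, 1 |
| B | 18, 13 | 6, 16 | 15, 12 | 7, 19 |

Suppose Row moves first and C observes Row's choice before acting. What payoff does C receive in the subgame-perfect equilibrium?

Work backward from C's decision.
- T: C compares 10, 17, 12, 1 and picks X; Row would get 16.
- B: C compares 13, 16, 12, 19 and picks Z; Row would get 7.
Among 16, 7, the best is 16 at T. Subgame-perfect outcome: (T, X) with payoffs (16, 17).

17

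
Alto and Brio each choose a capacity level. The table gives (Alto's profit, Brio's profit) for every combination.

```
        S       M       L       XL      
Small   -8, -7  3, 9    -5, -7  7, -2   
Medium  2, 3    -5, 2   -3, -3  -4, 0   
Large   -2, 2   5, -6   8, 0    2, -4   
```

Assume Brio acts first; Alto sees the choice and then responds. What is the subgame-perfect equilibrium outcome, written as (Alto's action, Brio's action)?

(Medium, S)

Solve by backward induction (Brio leads).
- S → Alto plays Medium (best of -8, 2, -2); Brio gets 3.
- M → Alto plays Large (best of 3, -5, 5); Brio gets -6.
- L → Alto plays Large (best of -5, -3, 8); Brio gets 0.
- XL → Alto plays Small (best of 7, -4, 2); Brio gets -2.
Brio's induced payoffs are 3, -6, 0, -2, so Brio commits to S. Subgame-perfect outcome: (Medium, S) with payoffs (2, 3).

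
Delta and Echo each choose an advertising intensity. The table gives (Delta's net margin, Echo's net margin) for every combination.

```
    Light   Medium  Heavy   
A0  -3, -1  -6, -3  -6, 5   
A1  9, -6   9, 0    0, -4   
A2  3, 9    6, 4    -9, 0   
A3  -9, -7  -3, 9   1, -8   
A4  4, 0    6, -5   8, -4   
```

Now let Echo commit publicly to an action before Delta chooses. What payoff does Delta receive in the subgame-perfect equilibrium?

Work backward from Delta's decision.
- Light → Delta plays A1 (best of -3, 9, 3, -9, 4); Echo gets -6.
- Medium → Delta plays A1 (best of -6, 9, 6, -3, 6); Echo gets 0.
- Heavy → Delta plays A4 (best of -6, 0, -9, 1, 8); Echo gets -4.
Among -6, 0, -4, the best is 0 at Medium. Subgame-perfect outcome: (A1, Medium) with payoffs (9, 0).

9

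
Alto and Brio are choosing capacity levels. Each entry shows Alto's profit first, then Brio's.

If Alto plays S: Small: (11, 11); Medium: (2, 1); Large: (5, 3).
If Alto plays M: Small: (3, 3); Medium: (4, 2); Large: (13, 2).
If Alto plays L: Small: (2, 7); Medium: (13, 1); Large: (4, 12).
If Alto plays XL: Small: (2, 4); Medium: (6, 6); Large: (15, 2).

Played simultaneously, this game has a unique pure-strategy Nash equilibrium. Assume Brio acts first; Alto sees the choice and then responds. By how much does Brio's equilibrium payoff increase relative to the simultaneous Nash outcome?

Backward induction with Brio moving first.
- Small: BR = S, leader payoff 11.
- Medium: BR = L, leader payoff 1.
- Large: BR = XL, leader payoff 2.
Among 11, 1, 2, the best is 11 at Small. Subgame-perfect outcome: (S, Small) with payoffs (11, 11).
For the simultaneous game, intersect best replies.
Alto's best replies: Small→S; Medium→L; Large→XL.
Brio's best replies: S→Small; M→Small; L→Large; XL→Medium.
Only (S, Small) has each player best-responding; Nash payoffs (11, 11).
Brio's commitment gain: 11 − 11 = 0.

0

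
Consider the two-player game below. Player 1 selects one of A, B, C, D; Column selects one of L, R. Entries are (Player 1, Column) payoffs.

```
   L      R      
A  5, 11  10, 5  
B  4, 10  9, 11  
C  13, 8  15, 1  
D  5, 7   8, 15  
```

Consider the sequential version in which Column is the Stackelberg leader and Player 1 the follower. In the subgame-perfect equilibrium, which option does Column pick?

Backward induction with Column moving first.
- L → Player 1 plays C (best of 5, 4, 13, 5); Column gets 8.
- R → Player 1 plays C (best of 10, 9, 15, 8); Column gets 1.
Column's induced payoffs are 8, 1, so Column commits to L. Subgame-perfect outcome: (C, L) with payoffs (13, 8).

L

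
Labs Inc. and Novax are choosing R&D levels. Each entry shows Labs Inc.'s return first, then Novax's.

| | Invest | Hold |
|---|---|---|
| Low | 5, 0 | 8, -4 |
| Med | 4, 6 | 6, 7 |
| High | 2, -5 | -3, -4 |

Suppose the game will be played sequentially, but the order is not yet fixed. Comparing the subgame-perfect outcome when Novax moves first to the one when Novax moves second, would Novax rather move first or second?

second

If Labs Inc. leads: Novax's best replies are Low→Invest, Med→Hold, High→Hold; Labs Inc.'s induced payoffs 5, 6, -3; outcome (Med, Hold), payoffs (6, 7).
If Novax leads: Labs Inc.'s best replies are Invest→Low, Hold→Low; Novax's induced payoffs 0, -4; outcome (Low, Invest), payoffs (5, 0).
Novax gets 0 moving first and 7 moving second, so Novax prefers to move second.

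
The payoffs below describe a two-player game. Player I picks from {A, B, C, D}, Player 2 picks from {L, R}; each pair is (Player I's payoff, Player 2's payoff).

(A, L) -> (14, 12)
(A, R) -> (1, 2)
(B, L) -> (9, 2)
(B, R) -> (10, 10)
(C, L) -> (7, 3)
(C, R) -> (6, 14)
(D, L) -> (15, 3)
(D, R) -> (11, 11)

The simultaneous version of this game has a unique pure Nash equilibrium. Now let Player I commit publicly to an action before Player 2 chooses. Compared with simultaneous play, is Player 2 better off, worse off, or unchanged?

better off

Player 2 best-responds to each possible Player I move:
- A: Player 2 compares 12, 2 and picks L; Player I would get 14.
- B: Player 2 compares 2, 10 and picks R; Player I would get 10.
- C: Player 2 compares 3, 14 and picks R; Player I would get 6.
- D: Player 2 compares 3, 11 and picks R; Player I would get 11.
Maximizing over 14, 10, 6, 11, Player I chooses A. Subgame-perfect outcome: (A, L) with payoffs (14, 12).
For the simultaneous game, intersect best replies.
Player I's best replies: L→D; R→D.
Player 2's best replies: A→L; B→R; C→R; D→R.
Only (D, R) has each player best-responding; Nash payoffs (11, 11).
Player 2 earns 12 sequentially versus 11 at the Nash outcome: better off.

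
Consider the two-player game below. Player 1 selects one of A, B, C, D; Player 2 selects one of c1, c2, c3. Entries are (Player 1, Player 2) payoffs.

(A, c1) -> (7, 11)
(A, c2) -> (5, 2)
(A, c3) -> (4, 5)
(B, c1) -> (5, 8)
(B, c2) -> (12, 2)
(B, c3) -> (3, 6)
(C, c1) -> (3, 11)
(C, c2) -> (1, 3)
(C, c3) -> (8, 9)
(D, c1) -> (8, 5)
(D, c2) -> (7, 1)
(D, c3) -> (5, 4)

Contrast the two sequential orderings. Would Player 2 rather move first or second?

If Player 1 leads: Player 2's best replies are A→c1, B→c1, C→c1, D→c1; Player 1's induced payoffs 7, 5, 3, 8; outcome (D, c1), payoffs (8, 5).
If Player 2 leads: Player 1's best replies are c1→D, c2→B, c3→C; Player 2's induced payoffs 5, 2, 9; outcome (C, c3), payoffs (8, 9).
Player 2 gets 9 moving first and 5 moving second, so Player 2 prefers to move first.

first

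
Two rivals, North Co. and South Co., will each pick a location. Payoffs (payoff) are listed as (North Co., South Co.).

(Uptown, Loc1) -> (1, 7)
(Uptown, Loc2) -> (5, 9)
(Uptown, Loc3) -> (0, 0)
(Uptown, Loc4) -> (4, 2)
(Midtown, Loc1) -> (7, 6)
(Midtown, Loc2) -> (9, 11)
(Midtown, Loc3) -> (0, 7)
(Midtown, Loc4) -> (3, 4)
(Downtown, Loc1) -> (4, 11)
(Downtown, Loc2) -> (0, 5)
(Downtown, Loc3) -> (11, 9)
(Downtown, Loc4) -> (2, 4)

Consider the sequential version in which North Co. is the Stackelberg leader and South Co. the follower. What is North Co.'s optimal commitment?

Midtown

Backward induction with North Co. moving first.
- Uptown: BR = Loc2, leader payoff 5.
- Midtown: BR = Loc2, leader payoff 9.
- Downtown: BR = Loc1, leader payoff 4.
Maximizing over 5, 9, 4, North Co. chooses Midtown. Subgame-perfect outcome: (Midtown, Loc2) with payoffs (9, 11).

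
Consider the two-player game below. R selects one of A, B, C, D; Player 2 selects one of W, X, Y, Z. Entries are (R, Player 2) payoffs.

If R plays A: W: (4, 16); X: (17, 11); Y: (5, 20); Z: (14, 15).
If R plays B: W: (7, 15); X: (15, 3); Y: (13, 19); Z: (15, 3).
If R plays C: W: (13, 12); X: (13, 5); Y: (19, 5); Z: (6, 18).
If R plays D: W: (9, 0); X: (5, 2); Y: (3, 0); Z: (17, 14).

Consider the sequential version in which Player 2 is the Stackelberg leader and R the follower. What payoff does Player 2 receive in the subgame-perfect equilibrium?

14

Work backward from R's decision.
- W → R plays C (best of 4, 7, 13, 9); Player 2 gets 12.
- X → R plays A (best of 17, 15, 13, 5); Player 2 gets 11.
- Y → R plays C (best of 5, 13, 19, 3); Player 2 gets 5.
- Z → R plays D (best of 14, 15, 6, 17); Player 2 gets 14.
Among 12, 11, 5, 14, the best is 14 at Z. Subgame-perfect outcome: (D, Z) with payoffs (17, 14).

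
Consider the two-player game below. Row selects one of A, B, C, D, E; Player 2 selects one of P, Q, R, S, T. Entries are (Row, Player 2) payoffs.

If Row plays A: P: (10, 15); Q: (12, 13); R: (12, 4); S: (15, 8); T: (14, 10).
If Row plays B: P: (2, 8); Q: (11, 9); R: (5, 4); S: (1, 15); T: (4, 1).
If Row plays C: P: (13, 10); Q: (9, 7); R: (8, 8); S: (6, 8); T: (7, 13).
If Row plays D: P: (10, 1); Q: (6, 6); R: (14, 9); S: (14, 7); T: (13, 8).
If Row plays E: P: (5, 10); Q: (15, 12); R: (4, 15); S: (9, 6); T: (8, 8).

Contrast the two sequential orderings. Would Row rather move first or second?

second

If Row leads: Player 2's best replies are A→P, B→S, C→T, D→R, E→R; Row's induced payoffs 10, 1, 7, 14, 4; outcome (D, R), payoffs (14, 9).
If Player 2 leads: Row's best replies are P→C, Q→E, R→D, S→A, T→A; Player 2's induced payoffs 10, 12, 9, 8, 10; outcome (E, Q), payoffs (15, 12).
Row gets 14 moving first and 15 moving second, so Row prefers to move second.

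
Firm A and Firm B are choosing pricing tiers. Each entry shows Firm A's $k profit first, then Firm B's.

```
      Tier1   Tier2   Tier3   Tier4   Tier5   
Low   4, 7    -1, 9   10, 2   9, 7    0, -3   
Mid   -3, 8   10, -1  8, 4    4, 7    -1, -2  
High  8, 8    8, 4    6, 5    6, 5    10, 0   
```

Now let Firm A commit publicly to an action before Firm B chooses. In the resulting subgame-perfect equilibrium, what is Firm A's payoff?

8

Backward induction with Firm A moving first.
- Low: Firm B compares 7, 9, 2, 7, -3 and picks Tier2; Firm A would get -1.
- Mid: Firm B compares 8, -1, 4, 7, -2 and picks Tier1; Firm A would get -3.
- High: Firm B compares 8, 4, 5, 5, 0 and picks Tier1; Firm A would get 8.
Maximizing over -1, -3, 8, Firm A chooses High. Subgame-perfect outcome: (High, Tier1) with payoffs (8, 8).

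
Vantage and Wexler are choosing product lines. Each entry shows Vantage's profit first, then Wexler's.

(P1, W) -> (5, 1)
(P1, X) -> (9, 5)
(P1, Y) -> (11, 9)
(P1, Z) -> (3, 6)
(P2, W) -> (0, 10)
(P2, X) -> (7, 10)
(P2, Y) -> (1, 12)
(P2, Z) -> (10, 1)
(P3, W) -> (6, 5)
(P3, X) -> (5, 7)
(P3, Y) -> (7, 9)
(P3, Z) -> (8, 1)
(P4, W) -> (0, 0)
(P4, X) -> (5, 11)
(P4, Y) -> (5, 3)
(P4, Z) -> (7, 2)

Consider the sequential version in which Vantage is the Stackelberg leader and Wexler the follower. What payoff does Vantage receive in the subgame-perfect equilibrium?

11

Solve by backward induction (Vantage leads).
- P1 → Wexler plays Y (best of 1, 5, 9, 6); Vantage gets 11.
- P2 → Wexler plays Y (best of 10, 10, 12, 1); Vantage gets 1.
- P3 → Wexler plays Y (best of 5, 7, 9, 1); Vantage gets 7.
- P4 → Wexler plays X (best of 0, 11, 3, 2); Vantage gets 5.
Vantage's induced payoffs are 11, 1, 7, 5, so Vantage commits to P1. Subgame-perfect outcome: (P1, Y) with payoffs (11, 9).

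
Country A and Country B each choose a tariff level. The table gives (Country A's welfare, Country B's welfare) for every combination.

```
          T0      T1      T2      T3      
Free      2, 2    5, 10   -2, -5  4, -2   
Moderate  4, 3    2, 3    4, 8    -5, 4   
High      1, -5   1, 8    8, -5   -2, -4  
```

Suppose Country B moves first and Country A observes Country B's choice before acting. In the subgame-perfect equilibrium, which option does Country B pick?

Work backward from Country A's decision.
- T0 → Country A plays Moderate (best of 2, 4, 1); Country B gets 3.
- T1 → Country A plays Free (best of 5, 2, 1); Country B gets 10.
- T2 → Country A plays High (best of -2, 4, 8); Country B gets -5.
- T3 → Country A plays Free (best of 4, -5, -2); Country B gets -2.
Country B's induced payoffs are 3, 10, -5, -2, so Country B commits to T1. Subgame-perfect outcome: (Free, T1) with payoffs (5, 10).

T1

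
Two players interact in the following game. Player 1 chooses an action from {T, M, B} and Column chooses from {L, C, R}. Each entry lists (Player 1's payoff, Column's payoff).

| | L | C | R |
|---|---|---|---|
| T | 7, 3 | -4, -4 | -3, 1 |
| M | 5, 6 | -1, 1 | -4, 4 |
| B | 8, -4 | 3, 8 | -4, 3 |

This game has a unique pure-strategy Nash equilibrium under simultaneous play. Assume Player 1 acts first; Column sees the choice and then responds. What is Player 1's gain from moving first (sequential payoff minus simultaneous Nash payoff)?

Column best-responds to each possible Player 1 move:
- T → Column plays L (best of 3, -4, 1); Player 1 gets 7.
- M → Column plays L (best of 6, 1, 4); Player 1 gets 5.
- B → Column plays C (best of -4, 8, 3); Player 1 gets 3.
Maximizing over 7, 5, 3, Player 1 chooses T. Subgame-perfect outcome: (T, L) with payoffs (7, 3).
Now find the simultaneous Nash equilibrium.
Player 1's best replies: L→B; C→B; R→T.
Column's best replies: T→L; M→L; B→C.
The unique mutual best reply is (B, C), giving (3, 8).
Player 1's commitment gain: 7 − 3 = 4.

4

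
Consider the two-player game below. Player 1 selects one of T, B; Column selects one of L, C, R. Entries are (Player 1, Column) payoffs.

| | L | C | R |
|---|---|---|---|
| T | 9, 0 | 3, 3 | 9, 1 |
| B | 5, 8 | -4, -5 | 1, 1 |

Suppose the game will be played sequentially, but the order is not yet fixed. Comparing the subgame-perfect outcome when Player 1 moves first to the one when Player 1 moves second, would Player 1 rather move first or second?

If Player 1 leads: Column's best replies are T→C, B→L; Player 1's induced payoffs 3, 5; outcome (B, L), payoffs (5, 8).
If Column leads: Player 1's best replies are L→T, C→T, R→T; Column's induced payoffs 0, 3, 1; outcome (T, C), payoffs (3, 3).
Player 1 gets 5 moving first and 3 moving second, so Player 1 prefers to move first.

first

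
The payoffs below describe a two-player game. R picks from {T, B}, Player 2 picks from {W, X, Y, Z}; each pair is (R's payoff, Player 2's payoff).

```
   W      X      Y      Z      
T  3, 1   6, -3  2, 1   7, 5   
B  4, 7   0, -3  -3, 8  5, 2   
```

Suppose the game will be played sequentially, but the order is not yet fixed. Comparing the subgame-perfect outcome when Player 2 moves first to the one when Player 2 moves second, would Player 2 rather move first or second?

If R leads: Player 2's best replies are T→Z, B→Y; R's induced payoffs 7, -3; outcome (T, Z), payoffs (7, 5).
If Player 2 leads: R's best replies are W→B, X→T, Y→T, Z→T; Player 2's induced payoffs 7, -3, 1, 5; outcome (B, W), payoffs (4, 7).
Player 2 gets 7 moving first and 5 moving second, so Player 2 prefers to move first.

first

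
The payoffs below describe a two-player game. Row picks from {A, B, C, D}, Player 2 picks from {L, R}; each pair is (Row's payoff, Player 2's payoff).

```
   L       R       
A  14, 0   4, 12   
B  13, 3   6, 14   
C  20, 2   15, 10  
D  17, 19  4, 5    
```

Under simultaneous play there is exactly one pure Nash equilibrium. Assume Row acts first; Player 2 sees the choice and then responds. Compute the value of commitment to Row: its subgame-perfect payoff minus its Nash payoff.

Player 2 best-responds to each possible Row move:
- A: Player 2 compares 0, 12 and picks R; Row would get 4.
- B: Player 2 compares 3, 14 and picks R; Row would get 6.
- C: Player 2 compares 2, 10 and picks R; Row would get 15.
- D: Player 2 compares 19, 5 and picks L; Row would get 17.
Maximizing over 4, 6, 15, 17, Row chooses D. Subgame-perfect outcome: (D, L) with payoffs (17, 19).
Now find the simultaneous Nash equilibrium.
Row's best replies: L→C; R→C.
Player 2's best replies: A→R; B→R; C→R; D→L.
Only (C, R) has each player best-responding; Nash payoffs (15, 10).
Row's commitment gain: 17 − 15 = 2.

2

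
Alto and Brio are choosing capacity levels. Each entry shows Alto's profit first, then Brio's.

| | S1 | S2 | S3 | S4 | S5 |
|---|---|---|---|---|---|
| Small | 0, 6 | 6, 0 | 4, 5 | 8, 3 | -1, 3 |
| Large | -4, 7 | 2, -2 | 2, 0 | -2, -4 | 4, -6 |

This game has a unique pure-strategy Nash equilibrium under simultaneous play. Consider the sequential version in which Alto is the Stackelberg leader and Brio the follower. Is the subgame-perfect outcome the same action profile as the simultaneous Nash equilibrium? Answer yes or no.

yes

Solve by backward induction (Alto leads).
- Small: Brio compares 6, 0, 5, 3, 3 and picks S1; Alto would get 0.
- Large: Brio compares 7, -2, 0, -4, -6 and picks S1; Alto would get -4.
Alto's induced payoffs are 0, -4, so Alto commits to Small. Subgame-perfect outcome: (Small, S1) with payoffs (0, 6).
Under simultaneous play:
Alto's best replies: S1→Small; S2→Small; S3→Small; S4→Small; S5→Large.
Brio's best replies: Small→S1; Large→S1.
Only (Small, S1) has each player best-responding; Nash payoffs (0, 6).
Sequential outcome (Small, S1) coincides with the Nash profile (Small, S1).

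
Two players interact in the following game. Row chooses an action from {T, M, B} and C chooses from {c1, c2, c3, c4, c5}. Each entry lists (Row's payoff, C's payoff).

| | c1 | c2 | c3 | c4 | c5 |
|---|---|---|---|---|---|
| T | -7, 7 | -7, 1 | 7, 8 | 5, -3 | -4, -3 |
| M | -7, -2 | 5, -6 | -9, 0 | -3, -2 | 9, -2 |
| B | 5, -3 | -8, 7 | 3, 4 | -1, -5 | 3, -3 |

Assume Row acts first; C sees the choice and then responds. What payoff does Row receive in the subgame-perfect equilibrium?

7

Backward induction with Row moving first.
- T: C compares 7, 1, 8, -3, -3 and picks c3; Row would get 7.
- M: C compares -2, -6, 0, -2, -2 and picks c3; Row would get -9.
- B: C compares -3, 7, 4, -5, -3 and picks c2; Row would get -8.
Maximizing over 7, -9, -8, Row chooses T. Subgame-perfect outcome: (T, c3) with payoffs (7, 8).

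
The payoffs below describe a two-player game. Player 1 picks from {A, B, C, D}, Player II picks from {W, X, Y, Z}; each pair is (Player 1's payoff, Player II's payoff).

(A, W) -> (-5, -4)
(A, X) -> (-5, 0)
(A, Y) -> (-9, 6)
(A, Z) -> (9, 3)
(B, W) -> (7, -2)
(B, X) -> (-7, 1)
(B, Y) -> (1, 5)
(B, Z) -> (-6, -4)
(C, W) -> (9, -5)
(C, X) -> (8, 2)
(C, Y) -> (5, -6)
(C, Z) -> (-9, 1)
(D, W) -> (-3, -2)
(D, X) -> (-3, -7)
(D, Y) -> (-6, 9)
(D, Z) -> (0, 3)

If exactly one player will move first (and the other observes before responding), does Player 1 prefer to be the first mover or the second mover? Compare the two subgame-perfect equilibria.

If Player 1 leads: Player II's best replies are A→Y, B→Y, C→X, D→Y; Player 1's induced payoffs -9, 1, 8, -6; outcome (C, X), payoffs (8, 2).
If Player II leads: Player 1's best replies are W→C, X→C, Y→C, Z→A; Player II's induced payoffs -5, 2, -6, 3; outcome (A, Z), payoffs (9, 3).
Player 1 gets 8 moving first and 9 moving second, so Player 1 prefers to move second.

second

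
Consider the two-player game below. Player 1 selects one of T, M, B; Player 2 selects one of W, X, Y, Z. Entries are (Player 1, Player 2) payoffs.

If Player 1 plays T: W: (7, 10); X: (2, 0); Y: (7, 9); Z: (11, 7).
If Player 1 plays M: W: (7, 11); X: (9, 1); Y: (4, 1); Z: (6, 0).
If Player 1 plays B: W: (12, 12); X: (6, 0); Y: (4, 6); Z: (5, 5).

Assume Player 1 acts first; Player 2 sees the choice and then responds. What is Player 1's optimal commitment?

B

Player 2 best-responds to each possible Player 1 move:
- T → Player 2 plays W (best of 10, 0, 9, 7); Player 1 gets 7.
- M → Player 2 plays W (best of 11, 1, 1, 0); Player 1 gets 7.
- B → Player 2 plays W (best of 12, 0, 6, 5); Player 1 gets 12.
Among 7, 7, 12, the best is 12 at B. Subgame-perfect outcome: (B, W) with payoffs (12, 12).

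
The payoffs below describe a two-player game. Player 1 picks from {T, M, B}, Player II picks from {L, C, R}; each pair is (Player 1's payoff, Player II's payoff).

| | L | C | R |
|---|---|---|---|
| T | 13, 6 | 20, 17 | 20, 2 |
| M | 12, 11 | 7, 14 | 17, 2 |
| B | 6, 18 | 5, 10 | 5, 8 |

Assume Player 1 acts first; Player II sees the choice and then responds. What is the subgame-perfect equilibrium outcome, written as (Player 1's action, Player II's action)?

(T, C)

Player II best-responds to each possible Player 1 move:
- T: Player II compares 6, 17, 2 and picks C; Player 1 would get 20.
- M: Player II compares 11, 14, 2 and picks C; Player 1 would get 7.
- B: Player II compares 18, 10, 8 and picks L; Player 1 would get 6.
Among 20, 7, 6, the best is 20 at T. Subgame-perfect outcome: (T, C) with payoffs (20, 17).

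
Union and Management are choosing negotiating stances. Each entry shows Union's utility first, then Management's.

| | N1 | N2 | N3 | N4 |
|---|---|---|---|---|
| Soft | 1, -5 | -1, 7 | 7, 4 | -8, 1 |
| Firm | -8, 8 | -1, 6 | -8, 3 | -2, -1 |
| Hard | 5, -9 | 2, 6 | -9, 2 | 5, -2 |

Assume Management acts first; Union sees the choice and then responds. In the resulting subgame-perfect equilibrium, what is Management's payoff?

Union best-responds to each possible Management move:
- N1: Union compares 1, -8, 5 and picks Hard; Management would get -9.
- N2: Union compares -1, -1, 2 and picks Hard; Management would get 6.
- N3: Union compares 7, -8, -9 and picks Soft; Management would get 4.
- N4: Union compares -8, -2, 5 and picks Hard; Management would get -2.
Management's induced payoffs are -9, 6, 4, -2, so Management commits to N2. Subgame-perfect outcome: (Hard, N2) with payoffs (2, 6).

6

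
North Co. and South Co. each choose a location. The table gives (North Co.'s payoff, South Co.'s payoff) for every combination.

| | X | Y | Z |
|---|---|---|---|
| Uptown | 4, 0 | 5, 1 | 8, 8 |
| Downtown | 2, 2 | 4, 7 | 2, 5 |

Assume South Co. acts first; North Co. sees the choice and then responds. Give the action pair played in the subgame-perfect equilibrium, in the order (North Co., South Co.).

Backward induction with South Co. moving first.
- X → North Co. plays Uptown (best of 4, 2); South Co. gets 0.
- Y → North Co. plays Uptown (best of 5, 4); South Co. gets 1.
- Z → North Co. plays Uptown (best of 8, 2); South Co. gets 8.
Among 0, 1, 8, the best is 8 at Z. Subgame-perfect outcome: (Uptown, Z) with payoffs (8, 8).

(Uptown, Z)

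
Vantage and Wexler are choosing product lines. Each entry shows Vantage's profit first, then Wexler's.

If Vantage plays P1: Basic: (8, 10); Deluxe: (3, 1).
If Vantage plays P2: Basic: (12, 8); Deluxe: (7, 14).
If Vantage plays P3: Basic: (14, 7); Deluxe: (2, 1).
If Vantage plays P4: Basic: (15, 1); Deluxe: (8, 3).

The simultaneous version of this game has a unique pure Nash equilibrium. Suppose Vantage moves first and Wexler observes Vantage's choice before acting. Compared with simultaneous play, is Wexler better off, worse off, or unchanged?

Solve by backward induction (Vantage leads).
- P1 → Wexler plays Basic (best of 10, 1); Vantage gets 8.
- P2 → Wexler plays Deluxe (best of 8, 14); Vantage gets 7.
- P3 → Wexler plays Basic (best of 7, 1); Vantage gets 14.
- P4 → Wexler plays Deluxe (best of 1, 3); Vantage gets 8.
Maximizing over 8, 7, 14, 8, Vantage chooses P3. Subgame-perfect outcome: (P3, Basic) with payoffs (14, 7).
Under simultaneous play:
Vantage's best replies: Basic→P4; Deluxe→P4.
Wexler's best replies: P1→Basic; P2→Deluxe; P3→Basic; P4→Deluxe.
Only (P4, Deluxe) has each player best-responding; Nash payoffs (8, 3).
Wexler earns 7 sequentially versus 3 at the Nash outcome: better off.

better off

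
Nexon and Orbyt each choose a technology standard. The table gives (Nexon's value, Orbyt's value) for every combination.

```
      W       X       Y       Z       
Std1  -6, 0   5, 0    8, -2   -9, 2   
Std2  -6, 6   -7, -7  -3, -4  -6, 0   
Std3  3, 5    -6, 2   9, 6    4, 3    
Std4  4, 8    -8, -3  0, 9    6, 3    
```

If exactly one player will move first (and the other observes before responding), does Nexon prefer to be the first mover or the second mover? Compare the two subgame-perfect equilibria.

If Nexon leads: Orbyt's best replies are Std1→Z, Std2→W, Std3→Y, Std4→Y; Nexon's induced payoffs -9, -6, 9, 0; outcome (Std3, Y), payoffs (9, 6).
If Orbyt leads: Nexon's best replies are W→Std4, X→Std1, Y→Std3, Z→Std4; Orbyt's induced payoffs 8, 0, 6, 3; outcome (Std4, W), payoffs (4, 8).
Nexon gets 9 moving first and 4 moving second, so Nexon prefers to move first.

first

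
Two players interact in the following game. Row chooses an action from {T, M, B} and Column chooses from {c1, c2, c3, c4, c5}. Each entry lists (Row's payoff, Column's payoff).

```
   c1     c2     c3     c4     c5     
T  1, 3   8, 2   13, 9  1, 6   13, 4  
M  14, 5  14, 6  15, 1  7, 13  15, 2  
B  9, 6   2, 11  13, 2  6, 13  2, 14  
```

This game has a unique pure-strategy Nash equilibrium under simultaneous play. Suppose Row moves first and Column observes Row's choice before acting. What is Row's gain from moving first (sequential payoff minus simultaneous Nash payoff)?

Backward induction with Row moving first.
- T: BR = c3, leader payoff 13.
- M: BR = c4, leader payoff 7.
- B: BR = c5, leader payoff 2.
Among 13, 7, 2, the best is 13 at T. Subgame-perfect outcome: (T, c3) with payoffs (13, 9).
Now find the simultaneous Nash equilibrium.
Row's best replies: c1→M; c2→M; c3→M; c4→M; c5→M.
Column's best replies: T→c3; M→c4; B→c5.
Only (M, c4) has each player best-responding; Nash payoffs (7, 13).
Row's commitment gain: 13 − 7 = 6.

6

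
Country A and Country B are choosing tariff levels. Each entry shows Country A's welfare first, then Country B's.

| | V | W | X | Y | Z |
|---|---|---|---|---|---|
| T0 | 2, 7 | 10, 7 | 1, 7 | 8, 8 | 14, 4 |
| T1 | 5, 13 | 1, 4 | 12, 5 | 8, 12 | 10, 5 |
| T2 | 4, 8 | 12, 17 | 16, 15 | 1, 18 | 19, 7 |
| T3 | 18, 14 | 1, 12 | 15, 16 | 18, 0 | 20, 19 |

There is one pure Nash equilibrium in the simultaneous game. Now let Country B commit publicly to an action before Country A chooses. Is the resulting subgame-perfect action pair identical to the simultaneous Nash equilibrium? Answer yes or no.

Solve by backward induction (Country B leads).
- V: BR = T3, leader payoff 14.
- W: BR = T2, leader payoff 17.
- X: BR = T2, leader payoff 15.
- Y: BR = T3, leader payoff 0.
- Z: BR = T3, leader payoff 19.
Among 14, 17, 15, 0, 19, the best is 19 at Z. Subgame-perfect outcome: (T3, Z) with payoffs (20, 19).
Now find the simultaneous Nash equilibrium.
Country A's best replies: V→T3; W→T2; X→T2; Y→T3; Z→T3.
Country B's best replies: T0→Y; T1→V; T2→Y; T3→Z.
Only (T3, Z) has each player best-responding; Nash payoffs (20, 19).
Sequential outcome (T3, Z) coincides with the Nash profile (T3, Z).

yes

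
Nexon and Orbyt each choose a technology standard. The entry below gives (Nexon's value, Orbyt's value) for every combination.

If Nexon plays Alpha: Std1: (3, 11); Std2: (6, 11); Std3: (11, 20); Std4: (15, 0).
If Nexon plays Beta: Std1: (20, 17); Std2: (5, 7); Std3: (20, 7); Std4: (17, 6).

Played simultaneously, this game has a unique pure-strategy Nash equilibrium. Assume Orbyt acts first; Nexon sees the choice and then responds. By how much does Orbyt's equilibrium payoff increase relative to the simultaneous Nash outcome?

0

Solve by backward induction (Orbyt leads).
- Std1: Nexon compares 3, 20 and picks Beta; Orbyt would get 17.
- Std2: Nexon compares 6, 5 and picks Alpha; Orbyt would get 11.
- Std3: Nexon compares 11, 20 and picks Beta; Orbyt would get 7.
- Std4: Nexon compares 15, 17 and picks Beta; Orbyt would get 6.
Orbyt's induced payoffs are 17, 11, 7, 6, so Orbyt commits to Std1. Subgame-perfect outcome: (Beta, Std1) with payoffs (20, 17).
Now find the simultaneous Nash equilibrium.
Nexon's best replies: Std1→Beta; Std2→Alpha; Std3→Beta; Std4→Beta.
Orbyt's best replies: Alpha→Std3; Beta→Std1.
The unique mutual best reply is (Beta, Std1), giving (20, 17).
Orbyt's commitment gain: 17 − 17 = 0.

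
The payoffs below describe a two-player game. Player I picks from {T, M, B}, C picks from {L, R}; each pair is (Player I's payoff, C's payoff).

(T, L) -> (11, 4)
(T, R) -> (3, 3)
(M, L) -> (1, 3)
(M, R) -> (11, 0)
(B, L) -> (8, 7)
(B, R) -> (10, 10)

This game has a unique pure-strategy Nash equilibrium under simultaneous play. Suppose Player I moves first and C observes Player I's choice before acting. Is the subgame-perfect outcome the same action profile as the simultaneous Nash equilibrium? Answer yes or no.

Work backward from C's decision.
- T → C plays L (best of 4, 3); Player I gets 11.
- M → C plays L (best of 3, 0); Player I gets 1.
- B → C plays R (best of 7, 10); Player I gets 10.
Among 11, 1, 10, the best is 11 at T. Subgame-perfect outcome: (T, L) with payoffs (11, 4).
Under simultaneous play:
Player I's best replies: L→T; R→M.
C's best replies: T→L; M→L; B→R.
Only (T, L) has each player best-responding; Nash payoffs (11, 4).
Sequential outcome (T, L) coincides with the Nash profile (T, L).

yes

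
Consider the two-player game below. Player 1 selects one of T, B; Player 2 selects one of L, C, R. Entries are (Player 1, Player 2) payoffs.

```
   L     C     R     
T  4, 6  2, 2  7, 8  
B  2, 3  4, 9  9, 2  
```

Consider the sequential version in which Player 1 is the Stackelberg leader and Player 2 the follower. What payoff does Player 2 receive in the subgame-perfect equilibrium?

8

Work backward from Player 2's decision.
- T → Player 2 plays R (best of 6, 2, 8); Player 1 gets 7.
- B → Player 2 plays C (best of 3, 9, 2); Player 1 gets 4.
Maximizing over 7, 4, Player 1 chooses T. Subgame-perfect outcome: (T, R) with payoffs (7, 8).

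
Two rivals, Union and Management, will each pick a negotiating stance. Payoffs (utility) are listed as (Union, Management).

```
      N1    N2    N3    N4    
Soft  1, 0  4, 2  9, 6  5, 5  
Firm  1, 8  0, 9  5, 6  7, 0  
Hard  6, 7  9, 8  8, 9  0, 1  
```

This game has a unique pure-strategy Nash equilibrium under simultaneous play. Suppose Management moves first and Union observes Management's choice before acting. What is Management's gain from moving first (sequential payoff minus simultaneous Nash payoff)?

2

Work backward from Union's decision.
- N1: Union compares 1, 1, 6 and picks Hard; Management would get 7.
- N2: Union compares 4, 0, 9 and picks Hard; Management would get 8.
- N3: Union compares 9, 5, 8 and picks Soft; Management would get 6.
- N4: Union compares 5, 7, 0 and picks Firm; Management would get 0.
Maximizing over 7, 8, 6, 0, Management chooses N2. Subgame-perfect outcome: (Hard, N2) with payoffs (9, 8).
Under simultaneous play:
Union's best replies: N1→Hard; N2→Hard; N3→Soft; N4→Firm.
Management's best replies: Soft→N3; Firm→N2; Hard→N3.
The unique mutual best reply is (Soft, N3), giving (9, 6).
Management's commitment gain: 8 − 6 = 2.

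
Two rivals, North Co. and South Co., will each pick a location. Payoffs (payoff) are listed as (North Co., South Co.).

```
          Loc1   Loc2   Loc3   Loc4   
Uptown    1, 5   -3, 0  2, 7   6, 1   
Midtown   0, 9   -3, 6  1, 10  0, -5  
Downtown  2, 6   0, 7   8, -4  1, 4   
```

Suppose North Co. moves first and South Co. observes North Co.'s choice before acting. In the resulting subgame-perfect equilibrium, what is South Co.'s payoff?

Work backward from South Co.'s decision.
- Uptown: South Co. compares 5, 0, 7, 1 and picks Loc3; North Co. would get 2.
- Midtown: South Co. compares 9, 6, 10, -5 and picks Loc3; North Co. would get 1.
- Downtown: South Co. compares 6, 7, -4, 4 and picks Loc2; North Co. would get 0.
Maximizing over 2, 1, 0, North Co. chooses Uptown. Subgame-perfect outcome: (Uptown, Loc3) with payoffs (2, 7).

7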